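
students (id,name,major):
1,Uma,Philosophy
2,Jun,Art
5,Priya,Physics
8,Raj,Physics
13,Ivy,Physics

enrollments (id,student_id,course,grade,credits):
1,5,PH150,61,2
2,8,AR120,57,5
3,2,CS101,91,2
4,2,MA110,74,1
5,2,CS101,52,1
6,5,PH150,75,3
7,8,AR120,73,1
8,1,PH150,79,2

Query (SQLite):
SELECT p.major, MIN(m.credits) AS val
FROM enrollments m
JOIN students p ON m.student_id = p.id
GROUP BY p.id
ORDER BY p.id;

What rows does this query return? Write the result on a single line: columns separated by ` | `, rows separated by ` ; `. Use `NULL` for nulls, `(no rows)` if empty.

Join each enrollments row to its students via student_id.
Group joined rows by students.id; compute MIN(m.credits) per group.
  1: ids {8} → MIN(m.credits)=2
  2: ids {3, 4, 5} → MIN(m.credits)=1
  5: ids {1, 6} → MIN(m.credits)=2
  8: ids {2, 7} → MIN(m.credits)=1

Philosophy | 2 ; Art | 1 ; Physics | 2 ; Physics | 1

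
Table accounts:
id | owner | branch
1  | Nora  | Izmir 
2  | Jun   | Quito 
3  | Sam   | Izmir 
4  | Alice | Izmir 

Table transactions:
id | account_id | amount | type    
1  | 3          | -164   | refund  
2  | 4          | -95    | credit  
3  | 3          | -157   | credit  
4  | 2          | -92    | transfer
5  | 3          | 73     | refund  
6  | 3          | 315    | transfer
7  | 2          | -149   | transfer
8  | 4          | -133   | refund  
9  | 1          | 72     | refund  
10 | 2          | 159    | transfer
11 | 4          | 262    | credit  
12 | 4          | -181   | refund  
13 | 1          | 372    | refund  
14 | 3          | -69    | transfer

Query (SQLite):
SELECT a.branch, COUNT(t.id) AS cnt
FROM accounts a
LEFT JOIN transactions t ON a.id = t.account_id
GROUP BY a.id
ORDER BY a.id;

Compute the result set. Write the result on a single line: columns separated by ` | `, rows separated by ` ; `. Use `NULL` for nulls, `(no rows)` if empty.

Izmir | 2 ; Quito | 3 ; Izmir | 5 ; Izmir | 4

LEFT JOIN keeps every accounts row; unmatched ones get NULL for transactions columns.
Group by accounts.id and compute COUNT(t.id). COUNT(col) of an all-NULL group is 0.
  1: ids {9, 13} → COUNT(t.id)=2
  2: ids {4, 7, 10} → COUNT(t.id)=3
  3: ids {1, 3, 5, 6, 14} → COUNT(t.id)=5
  4: ids {2, 8, 11, 12} → COUNT(t.id)=4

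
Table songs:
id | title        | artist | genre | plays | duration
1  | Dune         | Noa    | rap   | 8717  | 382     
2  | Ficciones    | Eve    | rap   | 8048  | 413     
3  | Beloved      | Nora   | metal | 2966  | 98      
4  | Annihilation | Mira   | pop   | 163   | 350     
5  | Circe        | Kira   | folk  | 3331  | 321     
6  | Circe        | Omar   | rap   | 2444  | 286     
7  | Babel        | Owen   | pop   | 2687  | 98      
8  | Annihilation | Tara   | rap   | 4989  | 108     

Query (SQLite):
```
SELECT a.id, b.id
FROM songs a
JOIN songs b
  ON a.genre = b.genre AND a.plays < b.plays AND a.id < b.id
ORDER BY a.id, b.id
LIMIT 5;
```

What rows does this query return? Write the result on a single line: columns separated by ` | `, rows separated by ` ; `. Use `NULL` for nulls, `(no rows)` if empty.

Pairs (a,b) with same genre, a.plays < b.plays, a.id < b.id.
genre groups: folk:{5} metal:{3} pop:{4,7} rap:{1,2,6,8}
Ordered by (a.id, b.id); first 5.

4 | 7 ; 6 | 8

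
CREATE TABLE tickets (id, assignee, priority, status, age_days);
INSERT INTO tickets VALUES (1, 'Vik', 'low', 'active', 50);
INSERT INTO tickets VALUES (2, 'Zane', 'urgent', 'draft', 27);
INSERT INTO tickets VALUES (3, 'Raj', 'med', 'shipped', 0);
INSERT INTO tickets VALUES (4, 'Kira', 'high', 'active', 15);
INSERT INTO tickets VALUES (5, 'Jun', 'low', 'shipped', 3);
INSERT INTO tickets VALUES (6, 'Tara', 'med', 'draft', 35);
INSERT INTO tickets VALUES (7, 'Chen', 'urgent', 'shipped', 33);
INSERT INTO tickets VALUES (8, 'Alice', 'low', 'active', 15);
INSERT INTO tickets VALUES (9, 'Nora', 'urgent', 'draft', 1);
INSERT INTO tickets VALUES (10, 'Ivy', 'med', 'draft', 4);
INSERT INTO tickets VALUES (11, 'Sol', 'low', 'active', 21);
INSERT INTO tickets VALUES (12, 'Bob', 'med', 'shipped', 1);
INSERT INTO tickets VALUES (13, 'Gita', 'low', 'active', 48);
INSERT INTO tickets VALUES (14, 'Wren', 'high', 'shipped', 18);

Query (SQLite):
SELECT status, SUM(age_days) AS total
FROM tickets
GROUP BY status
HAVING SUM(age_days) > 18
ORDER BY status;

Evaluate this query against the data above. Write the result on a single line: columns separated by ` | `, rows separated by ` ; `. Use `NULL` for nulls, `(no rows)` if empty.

active | 149 ; draft | 67 ; shipped | 55

Partition tickets by status; compute SUM(age_days) within each group.
HAVING: keep groups where SUM(age_days) > 18.
  active: ids {1, 4, 8, 11, 13} → SUM(age_days)=149
  draft: ids {2, 6, 9, 10} → SUM(age_days)=67
  shipped: ids {3, 5, 7, 12, 14} → SUM(age_days)=55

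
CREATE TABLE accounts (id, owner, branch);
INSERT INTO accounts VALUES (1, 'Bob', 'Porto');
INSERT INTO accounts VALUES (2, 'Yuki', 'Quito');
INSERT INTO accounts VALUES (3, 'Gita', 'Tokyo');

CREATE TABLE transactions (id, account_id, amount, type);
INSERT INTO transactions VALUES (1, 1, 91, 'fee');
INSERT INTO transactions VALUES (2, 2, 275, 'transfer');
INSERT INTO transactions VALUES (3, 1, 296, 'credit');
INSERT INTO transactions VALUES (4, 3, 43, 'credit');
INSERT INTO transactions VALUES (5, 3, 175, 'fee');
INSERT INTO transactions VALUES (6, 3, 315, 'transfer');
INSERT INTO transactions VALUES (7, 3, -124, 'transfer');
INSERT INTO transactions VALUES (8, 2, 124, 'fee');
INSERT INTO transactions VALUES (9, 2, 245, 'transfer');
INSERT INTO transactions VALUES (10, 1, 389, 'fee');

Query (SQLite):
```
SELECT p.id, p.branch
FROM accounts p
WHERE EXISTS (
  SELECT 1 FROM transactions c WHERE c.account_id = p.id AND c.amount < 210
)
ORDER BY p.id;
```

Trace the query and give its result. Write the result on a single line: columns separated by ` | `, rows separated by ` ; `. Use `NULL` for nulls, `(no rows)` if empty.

For each accounts row, check whether any transactions with matching account_id has amount < 210.
Keep rows where that is true.

1 | Porto ; 2 | Quito ; 3 | Tokyo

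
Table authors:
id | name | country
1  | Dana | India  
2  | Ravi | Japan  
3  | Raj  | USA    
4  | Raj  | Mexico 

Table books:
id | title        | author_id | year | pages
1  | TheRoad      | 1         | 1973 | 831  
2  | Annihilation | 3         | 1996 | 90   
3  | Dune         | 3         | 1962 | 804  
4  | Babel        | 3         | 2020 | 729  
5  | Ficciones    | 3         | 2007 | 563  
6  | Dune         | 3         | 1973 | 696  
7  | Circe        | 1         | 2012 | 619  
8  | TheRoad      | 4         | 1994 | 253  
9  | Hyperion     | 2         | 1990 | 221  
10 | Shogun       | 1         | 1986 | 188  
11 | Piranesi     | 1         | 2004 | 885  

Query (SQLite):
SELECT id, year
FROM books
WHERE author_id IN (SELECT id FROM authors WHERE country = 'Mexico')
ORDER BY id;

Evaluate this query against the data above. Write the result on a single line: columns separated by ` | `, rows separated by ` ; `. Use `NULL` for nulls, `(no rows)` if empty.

8 | 1994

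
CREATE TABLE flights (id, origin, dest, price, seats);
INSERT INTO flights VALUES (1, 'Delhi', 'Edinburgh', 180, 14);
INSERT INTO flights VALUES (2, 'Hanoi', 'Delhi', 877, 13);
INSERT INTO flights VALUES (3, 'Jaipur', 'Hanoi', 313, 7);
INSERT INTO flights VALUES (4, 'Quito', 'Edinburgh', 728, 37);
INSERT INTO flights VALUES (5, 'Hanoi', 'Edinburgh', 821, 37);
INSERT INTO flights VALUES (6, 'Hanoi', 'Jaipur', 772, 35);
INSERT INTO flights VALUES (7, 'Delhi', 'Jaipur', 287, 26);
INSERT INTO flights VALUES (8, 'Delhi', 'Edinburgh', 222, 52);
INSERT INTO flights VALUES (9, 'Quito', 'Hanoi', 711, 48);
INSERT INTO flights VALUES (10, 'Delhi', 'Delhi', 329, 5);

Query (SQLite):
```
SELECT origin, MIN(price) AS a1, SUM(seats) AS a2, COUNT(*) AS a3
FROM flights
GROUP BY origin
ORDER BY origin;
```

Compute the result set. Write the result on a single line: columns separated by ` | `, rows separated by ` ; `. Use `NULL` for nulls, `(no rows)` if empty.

Group flights by origin.
Per group compute: MIN(price), SUM(seats), COUNT(*).
  Delhi: ids {1, 7, 8, 10} → MIN(price)=180, SUM(seats)=97, COUNT(*)=4
  Hanoi: ids {2, 5, 6} → MIN(price)=772, SUM(seats)=85, COUNT(*)=3
  Jaipur: ids {3} → MIN(price)=313, SUM(seats)=7, COUNT(*)=1
  Quito: ids {4, 9} → MIN(price)=711, SUM(seats)=85, COUNT(*)=2

Delhi | 180 | 97 | 4 ; Hanoi | 772 | 85 | 3 ; Jaipur | 313 | 7 | 1 ; Quito | 711 | 85 | 2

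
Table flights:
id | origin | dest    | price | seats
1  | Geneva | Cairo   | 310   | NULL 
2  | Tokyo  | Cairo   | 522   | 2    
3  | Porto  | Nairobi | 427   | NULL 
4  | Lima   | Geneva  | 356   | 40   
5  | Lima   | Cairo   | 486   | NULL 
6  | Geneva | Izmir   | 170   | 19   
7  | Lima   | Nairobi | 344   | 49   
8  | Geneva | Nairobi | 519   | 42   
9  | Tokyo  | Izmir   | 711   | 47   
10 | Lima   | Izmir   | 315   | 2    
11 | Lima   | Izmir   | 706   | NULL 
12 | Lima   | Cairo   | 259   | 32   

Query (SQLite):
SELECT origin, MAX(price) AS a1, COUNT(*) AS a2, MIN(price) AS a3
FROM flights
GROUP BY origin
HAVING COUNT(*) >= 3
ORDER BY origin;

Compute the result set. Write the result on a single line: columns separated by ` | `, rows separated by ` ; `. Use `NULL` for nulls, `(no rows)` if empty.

Group flights by origin.
Per group compute: MAX(price), COUNT(*), MIN(price).
HAVING: drop groups with fewer than 3 rows.
  Geneva: ids {1, 6, 8} → MAX(price)=519, COUNT(*)=3, MIN(price)=170
  Lima: ids {4, 5, 7, 10, 11, 12} → MAX(price)=706, COUNT(*)=6, MIN(price)=259
  Porto: ids {3} → MAX(price)=427, COUNT(*)=1, MIN(price)=427
  Tokyo: ids {2, 9} → MAX(price)=711, COUNT(*)=2, MIN(price)=522

Geneva | 519 | 3 | 170 ; Lima | 706 | 6 | 259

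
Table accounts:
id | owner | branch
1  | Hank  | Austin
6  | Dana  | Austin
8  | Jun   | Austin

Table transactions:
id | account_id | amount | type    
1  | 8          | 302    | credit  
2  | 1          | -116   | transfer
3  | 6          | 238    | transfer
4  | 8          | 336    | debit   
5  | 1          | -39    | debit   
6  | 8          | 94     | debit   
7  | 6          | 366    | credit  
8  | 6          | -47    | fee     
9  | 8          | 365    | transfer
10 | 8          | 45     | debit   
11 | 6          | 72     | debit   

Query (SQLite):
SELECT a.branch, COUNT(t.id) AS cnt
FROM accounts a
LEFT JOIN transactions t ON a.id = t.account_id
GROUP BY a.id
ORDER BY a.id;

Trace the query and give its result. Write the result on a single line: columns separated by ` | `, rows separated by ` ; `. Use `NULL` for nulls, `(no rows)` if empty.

Austin | 2 ; Austin | 4 ; Austin | 5

LEFT JOIN keeps every accounts row; unmatched ones get NULL for transactions columns.
Group by accounts.id and compute COUNT(t.id). COUNT(col) of an all-NULL group is 0.
  1: ids {2, 5} → COUNT(t.id)=2
  6: ids {3, 7, 8, 11} → COUNT(t.id)=4
  8: ids {1, 4, 6, 9, 10} → COUNT(t.id)=5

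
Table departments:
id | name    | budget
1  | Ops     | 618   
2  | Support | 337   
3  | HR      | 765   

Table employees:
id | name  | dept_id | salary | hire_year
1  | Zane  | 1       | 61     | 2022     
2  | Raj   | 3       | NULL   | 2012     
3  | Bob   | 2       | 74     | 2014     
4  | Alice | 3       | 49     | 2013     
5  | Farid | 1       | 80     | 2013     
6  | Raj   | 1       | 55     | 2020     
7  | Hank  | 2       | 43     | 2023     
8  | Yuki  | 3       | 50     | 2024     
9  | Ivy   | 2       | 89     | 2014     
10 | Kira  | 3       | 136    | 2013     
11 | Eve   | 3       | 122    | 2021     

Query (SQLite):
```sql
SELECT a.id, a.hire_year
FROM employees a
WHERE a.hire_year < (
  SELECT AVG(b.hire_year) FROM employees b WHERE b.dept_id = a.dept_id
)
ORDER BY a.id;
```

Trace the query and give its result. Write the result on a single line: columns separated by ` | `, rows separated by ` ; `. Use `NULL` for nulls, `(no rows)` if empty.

For each employees row a, compute AVG(hire_year) over rows sharing a.dept_id.
Keep row a if a.hire_year < that per-group AVG.
  dept_id=1: AVG(hire_year) = 2018.333333
  dept_id=2: AVG(hire_year) = 2017.0
  dept_id=3: AVG(hire_year) = 2016.6

2 | 2012 ; 3 | 2014 ; 4 | 2013 ; 5 | 2013 ; 9 | 2014 ; 10 | 2013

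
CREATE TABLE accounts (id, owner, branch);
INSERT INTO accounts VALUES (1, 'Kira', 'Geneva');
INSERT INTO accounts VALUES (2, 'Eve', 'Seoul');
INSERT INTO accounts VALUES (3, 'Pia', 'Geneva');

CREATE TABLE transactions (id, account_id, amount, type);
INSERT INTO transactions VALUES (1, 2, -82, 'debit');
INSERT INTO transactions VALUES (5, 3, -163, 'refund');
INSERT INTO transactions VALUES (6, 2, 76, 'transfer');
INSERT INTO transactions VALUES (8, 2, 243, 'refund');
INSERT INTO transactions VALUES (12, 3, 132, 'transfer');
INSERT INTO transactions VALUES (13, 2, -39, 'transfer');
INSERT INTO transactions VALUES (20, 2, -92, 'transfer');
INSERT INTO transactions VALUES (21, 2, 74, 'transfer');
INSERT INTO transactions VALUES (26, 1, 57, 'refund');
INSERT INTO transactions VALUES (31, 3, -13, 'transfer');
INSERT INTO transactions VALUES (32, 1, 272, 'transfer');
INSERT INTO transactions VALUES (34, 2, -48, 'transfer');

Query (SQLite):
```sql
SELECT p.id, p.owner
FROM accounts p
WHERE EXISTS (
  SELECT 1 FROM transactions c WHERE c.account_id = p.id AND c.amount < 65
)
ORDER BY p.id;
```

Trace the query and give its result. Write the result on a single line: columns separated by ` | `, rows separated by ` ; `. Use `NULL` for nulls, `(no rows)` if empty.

For each accounts row, check whether any transactions with matching account_id has amount < 65.
Keep rows where that is true.

1 | Kira ; 2 | Eve ; 3 | Pia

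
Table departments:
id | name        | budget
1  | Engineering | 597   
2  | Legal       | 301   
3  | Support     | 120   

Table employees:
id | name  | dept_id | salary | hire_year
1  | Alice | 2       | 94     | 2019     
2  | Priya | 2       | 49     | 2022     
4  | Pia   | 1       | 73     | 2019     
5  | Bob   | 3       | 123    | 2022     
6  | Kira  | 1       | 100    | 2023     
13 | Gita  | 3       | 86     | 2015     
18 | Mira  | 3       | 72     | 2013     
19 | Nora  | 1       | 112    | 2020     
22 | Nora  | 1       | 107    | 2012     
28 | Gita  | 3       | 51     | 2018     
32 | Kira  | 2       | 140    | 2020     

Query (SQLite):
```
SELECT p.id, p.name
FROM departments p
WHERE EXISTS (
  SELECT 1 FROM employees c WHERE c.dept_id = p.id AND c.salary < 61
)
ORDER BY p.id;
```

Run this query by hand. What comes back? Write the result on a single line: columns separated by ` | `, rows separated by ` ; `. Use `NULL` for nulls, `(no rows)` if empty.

2 | Legal ; 3 | Support

For each departments row, check whether any employees with matching dept_id has salary < 61.
Keep rows where that is true.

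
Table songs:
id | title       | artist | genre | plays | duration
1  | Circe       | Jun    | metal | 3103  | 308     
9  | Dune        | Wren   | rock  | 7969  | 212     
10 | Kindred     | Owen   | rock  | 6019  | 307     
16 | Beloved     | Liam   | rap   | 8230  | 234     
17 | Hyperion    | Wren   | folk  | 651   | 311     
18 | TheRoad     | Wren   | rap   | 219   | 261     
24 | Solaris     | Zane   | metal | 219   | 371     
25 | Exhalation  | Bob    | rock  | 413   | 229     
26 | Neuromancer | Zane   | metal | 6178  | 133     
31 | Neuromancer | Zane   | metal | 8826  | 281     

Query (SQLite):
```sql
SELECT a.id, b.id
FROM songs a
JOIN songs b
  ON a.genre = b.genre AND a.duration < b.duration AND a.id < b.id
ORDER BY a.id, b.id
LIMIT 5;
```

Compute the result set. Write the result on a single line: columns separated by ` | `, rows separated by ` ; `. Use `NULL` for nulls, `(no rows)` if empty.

1 | 24 ; 9 | 10 ; 9 | 25 ; 16 | 18 ; 26 | 31

Pairs (a,b) with same genre, a.duration < b.duration, a.id < b.id.
genre groups: folk:{17} metal:{1,24,26,31} rap:{16,18} rock:{9,10,25}
Ordered by (a.id, b.id); first 5.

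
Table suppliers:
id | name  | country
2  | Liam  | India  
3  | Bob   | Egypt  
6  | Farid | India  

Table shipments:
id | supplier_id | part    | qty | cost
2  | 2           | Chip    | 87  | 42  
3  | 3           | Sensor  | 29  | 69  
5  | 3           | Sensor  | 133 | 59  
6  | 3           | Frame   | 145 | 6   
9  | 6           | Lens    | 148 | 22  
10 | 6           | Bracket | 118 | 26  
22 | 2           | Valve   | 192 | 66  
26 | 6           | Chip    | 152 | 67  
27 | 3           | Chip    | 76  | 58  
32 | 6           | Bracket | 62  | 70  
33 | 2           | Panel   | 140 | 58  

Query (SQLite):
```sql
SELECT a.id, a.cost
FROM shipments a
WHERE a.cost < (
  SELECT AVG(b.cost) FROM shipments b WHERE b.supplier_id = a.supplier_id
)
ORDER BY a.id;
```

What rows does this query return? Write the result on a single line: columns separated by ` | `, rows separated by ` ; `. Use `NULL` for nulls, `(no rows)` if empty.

For each shipments row a, compute AVG(cost) over rows sharing a.supplier_id.
Keep row a if a.cost < that per-group AVG.
  supplier_id=2: AVG(cost) = 55.333333
  supplier_id=3: AVG(cost) = 48.0
  supplier_id=6: AVG(cost) = 46.25

2 | 42 ; 6 | 6 ; 9 | 22 ; 10 | 26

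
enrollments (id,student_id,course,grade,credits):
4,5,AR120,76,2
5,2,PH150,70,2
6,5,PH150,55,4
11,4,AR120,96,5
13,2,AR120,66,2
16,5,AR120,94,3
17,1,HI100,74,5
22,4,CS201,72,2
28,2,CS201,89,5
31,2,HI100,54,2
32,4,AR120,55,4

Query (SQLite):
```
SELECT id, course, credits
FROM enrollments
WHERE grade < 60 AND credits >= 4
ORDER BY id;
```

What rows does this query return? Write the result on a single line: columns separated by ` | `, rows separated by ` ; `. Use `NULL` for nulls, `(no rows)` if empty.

grade < 60: ids {6, 31, 32}
credits >= 4: ids {6, 11, 17, 28, 32}
Combine with AND.

6 | PH150 | 4 ; 32 | AR120 | 4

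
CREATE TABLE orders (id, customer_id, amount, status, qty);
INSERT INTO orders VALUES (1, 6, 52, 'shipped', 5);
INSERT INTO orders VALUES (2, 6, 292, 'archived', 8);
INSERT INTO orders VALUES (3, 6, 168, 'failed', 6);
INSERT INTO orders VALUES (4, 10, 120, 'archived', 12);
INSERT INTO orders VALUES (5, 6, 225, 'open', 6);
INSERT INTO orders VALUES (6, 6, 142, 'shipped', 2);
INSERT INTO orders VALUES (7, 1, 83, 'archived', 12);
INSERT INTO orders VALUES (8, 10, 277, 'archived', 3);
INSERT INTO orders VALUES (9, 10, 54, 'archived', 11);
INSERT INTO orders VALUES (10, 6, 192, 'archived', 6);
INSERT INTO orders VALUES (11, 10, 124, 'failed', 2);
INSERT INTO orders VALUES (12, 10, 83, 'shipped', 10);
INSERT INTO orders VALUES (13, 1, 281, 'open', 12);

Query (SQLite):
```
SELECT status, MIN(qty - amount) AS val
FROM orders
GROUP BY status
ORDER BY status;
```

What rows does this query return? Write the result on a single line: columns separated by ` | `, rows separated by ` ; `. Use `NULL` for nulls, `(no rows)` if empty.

archived | -284 ; failed | -162 ; open | -269 ; shipped | -140

For each row compute qty - amount.
Group by status; take MIN of the expression per group.
  archived: ids {2, 4, 7, 8, 9, 10} → MIN(qty - amount)=-284
  failed: ids {3, 11} → MIN(qty - amount)=-162
  open: ids {5, 13} → MIN(qty - amount)=-269
  shipped: ids {1, 6, 12} → MIN(qty - amount)=-140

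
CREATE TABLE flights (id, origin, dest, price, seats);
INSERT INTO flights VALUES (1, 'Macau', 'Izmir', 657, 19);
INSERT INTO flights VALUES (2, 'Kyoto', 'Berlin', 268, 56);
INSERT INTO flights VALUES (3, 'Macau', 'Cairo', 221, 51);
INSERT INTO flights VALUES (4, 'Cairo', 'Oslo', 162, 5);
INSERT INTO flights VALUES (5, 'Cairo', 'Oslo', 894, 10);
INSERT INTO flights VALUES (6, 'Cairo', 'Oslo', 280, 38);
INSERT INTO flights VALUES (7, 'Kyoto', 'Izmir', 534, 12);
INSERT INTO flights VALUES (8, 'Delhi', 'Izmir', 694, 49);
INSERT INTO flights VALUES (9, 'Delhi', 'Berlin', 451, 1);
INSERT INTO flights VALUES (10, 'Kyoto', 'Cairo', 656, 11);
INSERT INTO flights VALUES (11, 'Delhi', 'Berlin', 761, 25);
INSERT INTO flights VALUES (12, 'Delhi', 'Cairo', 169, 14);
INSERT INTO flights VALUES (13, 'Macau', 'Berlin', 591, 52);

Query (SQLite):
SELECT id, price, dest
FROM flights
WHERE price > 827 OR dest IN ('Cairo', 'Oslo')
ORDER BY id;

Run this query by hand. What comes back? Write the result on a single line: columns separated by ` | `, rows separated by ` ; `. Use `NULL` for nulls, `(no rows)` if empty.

3 | 221 | Cairo ; 4 | 162 | Oslo ; 5 | 894 | Oslo ; 6 | 280 | Oslo ; 10 | 656 | Cairo ; 12 | 169 | Cairo

price > 827: ids {5}
dest IN ('Cairo', 'Oslo'): ids {3, 4, 5, 6, 10, 12}
Combine with OR.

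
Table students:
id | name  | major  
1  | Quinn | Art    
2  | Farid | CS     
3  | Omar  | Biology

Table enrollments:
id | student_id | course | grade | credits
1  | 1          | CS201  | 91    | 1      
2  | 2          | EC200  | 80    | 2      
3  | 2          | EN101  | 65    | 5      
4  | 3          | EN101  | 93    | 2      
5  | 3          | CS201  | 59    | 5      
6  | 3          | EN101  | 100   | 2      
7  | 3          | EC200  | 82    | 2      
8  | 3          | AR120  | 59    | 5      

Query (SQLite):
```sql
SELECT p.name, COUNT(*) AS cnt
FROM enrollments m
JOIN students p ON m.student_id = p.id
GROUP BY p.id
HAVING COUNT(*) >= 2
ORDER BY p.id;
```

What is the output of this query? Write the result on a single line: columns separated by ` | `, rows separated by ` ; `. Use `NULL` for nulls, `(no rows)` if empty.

Join each enrollments row to its students via student_id.
Group joined rows by students.id; compute COUNT(*) per group.
HAVING: keep groups with count ≥ 2.
  1: ids {1} → COUNT(*)=1
  2: ids {2, 3} → COUNT(*)=2
  3: ids {4, 5, 6, 7, 8} → COUNT(*)=5

Farid | 2 ; Omar | 5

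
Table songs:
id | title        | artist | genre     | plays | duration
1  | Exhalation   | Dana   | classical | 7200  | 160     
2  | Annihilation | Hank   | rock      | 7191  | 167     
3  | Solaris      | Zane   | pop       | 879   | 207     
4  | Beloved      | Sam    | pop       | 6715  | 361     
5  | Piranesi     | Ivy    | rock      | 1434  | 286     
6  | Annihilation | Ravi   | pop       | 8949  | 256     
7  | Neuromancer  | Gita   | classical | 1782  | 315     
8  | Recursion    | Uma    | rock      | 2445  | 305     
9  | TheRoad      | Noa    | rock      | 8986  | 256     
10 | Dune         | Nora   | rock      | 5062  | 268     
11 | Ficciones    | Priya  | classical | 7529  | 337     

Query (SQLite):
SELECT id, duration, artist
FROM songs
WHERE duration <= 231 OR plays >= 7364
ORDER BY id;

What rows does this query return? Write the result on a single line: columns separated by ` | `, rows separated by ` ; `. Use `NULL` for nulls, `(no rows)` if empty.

duration <= 231: ids {1, 2, 3}
plays >= 7364: ids {6, 9, 11}
Combine with OR.

1 | 160 | Dana ; 2 | 167 | Hank ; 3 | 207 | Zane ; 6 | 256 | Ravi ; 9 | 256 | Noa ; 11 | 337 | Priya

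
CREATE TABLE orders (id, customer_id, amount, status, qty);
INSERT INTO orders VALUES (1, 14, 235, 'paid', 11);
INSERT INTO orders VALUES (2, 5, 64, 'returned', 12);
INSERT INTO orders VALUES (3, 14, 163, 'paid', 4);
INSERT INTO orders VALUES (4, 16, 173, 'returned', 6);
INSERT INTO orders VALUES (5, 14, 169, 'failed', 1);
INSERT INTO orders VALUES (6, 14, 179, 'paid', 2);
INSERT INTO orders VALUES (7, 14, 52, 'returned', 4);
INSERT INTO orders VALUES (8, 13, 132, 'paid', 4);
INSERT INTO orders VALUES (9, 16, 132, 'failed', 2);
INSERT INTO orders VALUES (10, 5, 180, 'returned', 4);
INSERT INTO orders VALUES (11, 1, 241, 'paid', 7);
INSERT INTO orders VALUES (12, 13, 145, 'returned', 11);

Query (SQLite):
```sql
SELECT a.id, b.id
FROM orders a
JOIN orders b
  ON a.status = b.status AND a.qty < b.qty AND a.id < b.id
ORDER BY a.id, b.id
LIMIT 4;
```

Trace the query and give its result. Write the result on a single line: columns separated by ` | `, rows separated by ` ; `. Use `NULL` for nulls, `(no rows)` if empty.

Pairs (a,b) with same status, a.qty < b.qty, a.id < b.id.
status groups: failed:{5,9} paid:{1,3,6,8,11} returned:{2,4,7,10,12}
Ordered by (a.id, b.id); first 4.

3 | 11 ; 4 | 12 ; 5 | 9 ; 6 | 8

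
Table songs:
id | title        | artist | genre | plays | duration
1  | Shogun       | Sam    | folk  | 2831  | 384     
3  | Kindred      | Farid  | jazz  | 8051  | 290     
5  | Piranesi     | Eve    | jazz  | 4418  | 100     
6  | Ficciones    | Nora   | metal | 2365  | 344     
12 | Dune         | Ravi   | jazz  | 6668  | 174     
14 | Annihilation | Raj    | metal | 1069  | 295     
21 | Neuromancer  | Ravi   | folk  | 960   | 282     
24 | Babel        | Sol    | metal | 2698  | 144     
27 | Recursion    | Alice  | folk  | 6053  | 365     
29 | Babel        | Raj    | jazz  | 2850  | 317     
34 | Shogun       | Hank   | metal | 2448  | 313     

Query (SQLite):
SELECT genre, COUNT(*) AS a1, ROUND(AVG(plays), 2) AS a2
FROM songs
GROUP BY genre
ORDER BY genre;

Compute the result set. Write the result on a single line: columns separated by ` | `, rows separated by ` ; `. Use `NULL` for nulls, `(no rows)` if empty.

Group songs by genre.
Per group compute: COUNT(*), ROUND(AVG(plays), 2).
  folk: ids {1, 21, 27} → COUNT(*)=3, ROUND(AVG(plays), 2)=3281.33
  jazz: ids {3, 5, 12, 29} → COUNT(*)=4, ROUND(AVG(plays), 2)=5496.75
  metal: ids {6, 14, 24, 34} → COUNT(*)=4, ROUND(AVG(plays), 2)=2145

folk | 3 | 3281.33 ; jazz | 4 | 5496.75 ; metal | 4 | 2145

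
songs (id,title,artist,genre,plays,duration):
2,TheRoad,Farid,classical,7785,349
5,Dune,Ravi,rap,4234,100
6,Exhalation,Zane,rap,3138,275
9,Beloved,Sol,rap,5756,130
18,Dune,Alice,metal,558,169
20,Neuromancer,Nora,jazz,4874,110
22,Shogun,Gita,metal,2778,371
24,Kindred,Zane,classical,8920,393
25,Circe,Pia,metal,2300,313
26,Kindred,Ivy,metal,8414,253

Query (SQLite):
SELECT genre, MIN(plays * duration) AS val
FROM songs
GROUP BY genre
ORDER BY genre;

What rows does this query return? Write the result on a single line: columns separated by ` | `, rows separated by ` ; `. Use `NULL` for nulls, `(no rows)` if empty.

classical | 2716965 ; jazz | 536140 ; metal | 94302 ; rap | 423400

For each row compute plays * duration.
Group by genre; take MIN of the expression per group.
  classical: ids {2, 24} → MIN(plays * duration)=2716965
  jazz: ids {20} → MIN(plays * duration)=536140
  metal: ids {18, 22, 25, 26} → MIN(plays * duration)=94302
  rap: ids {5, 6, 9} → MIN(plays * duration)=423400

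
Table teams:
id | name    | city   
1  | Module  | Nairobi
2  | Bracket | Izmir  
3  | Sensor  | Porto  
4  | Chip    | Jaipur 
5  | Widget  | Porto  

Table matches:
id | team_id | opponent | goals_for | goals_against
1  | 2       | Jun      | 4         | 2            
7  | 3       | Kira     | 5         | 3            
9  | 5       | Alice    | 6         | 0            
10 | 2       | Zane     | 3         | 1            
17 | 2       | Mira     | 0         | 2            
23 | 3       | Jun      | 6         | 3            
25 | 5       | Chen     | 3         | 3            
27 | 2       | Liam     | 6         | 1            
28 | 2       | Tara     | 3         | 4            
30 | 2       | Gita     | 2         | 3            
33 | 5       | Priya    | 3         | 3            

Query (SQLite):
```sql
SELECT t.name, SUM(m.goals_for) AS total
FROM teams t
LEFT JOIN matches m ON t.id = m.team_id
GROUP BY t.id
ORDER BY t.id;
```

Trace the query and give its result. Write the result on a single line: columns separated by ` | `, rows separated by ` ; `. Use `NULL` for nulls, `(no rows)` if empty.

LEFT JOIN keeps every teams row; unmatched ones get NULL for matches columns.
Group by teams.id and compute SUM(m.goals_for). SUM over an all-NULL group is NULL.
  1: ids {—} → SUM(m.goals_for)=NULL
  2: ids {1, 10, 17, 27, 28, 30} → SUM(m.goals_for)=18
  3: ids {7, 23} → SUM(m.goals_for)=11
  4: ids {—} → SUM(m.goals_for)=NULL
  5: ids {9, 25, 33} → SUM(m.goals_for)=12

Module | NULL ; Bracket | 18 ; Sensor | 11 ; Chip | NULL ; Widget | 12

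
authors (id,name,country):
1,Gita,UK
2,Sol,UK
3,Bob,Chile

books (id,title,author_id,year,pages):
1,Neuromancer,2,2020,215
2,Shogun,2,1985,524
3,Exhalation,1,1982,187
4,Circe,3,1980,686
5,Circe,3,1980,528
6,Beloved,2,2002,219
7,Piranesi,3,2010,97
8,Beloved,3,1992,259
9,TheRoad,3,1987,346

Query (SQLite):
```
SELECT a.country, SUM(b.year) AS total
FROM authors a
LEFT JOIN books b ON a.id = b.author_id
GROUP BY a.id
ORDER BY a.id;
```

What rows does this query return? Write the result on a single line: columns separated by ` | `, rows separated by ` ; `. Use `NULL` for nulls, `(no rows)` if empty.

UK | 1982 ; UK | 6007 ; Chile | 9949

LEFT JOIN keeps every authors row; unmatched ones get NULL for books columns.
Group by authors.id and compute SUM(b.year). SUM over an all-NULL group is NULL.
  1: ids {3} → SUM(b.year)=1982
  2: ids {1, 2, 6} → SUM(b.year)=6007
  3: ids {4, 5, 7, 8, 9} → SUM(b.year)=9949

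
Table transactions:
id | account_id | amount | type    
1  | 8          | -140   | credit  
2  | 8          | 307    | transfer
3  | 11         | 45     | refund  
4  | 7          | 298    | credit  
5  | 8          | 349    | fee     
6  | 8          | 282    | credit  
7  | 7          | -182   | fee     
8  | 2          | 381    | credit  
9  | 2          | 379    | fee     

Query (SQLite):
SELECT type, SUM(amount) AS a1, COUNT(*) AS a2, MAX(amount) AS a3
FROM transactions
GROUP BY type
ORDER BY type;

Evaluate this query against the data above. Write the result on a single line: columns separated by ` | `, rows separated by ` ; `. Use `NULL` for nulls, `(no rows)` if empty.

Group transactions by type.
Per group compute: SUM(amount), COUNT(*), MAX(amount).
  credit: ids {1, 4, 6, 8} → SUM(amount)=821, COUNT(*)=4, MAX(amount)=381
  fee: ids {5, 7, 9} → SUM(amount)=546, COUNT(*)=3, MAX(amount)=379
  refund: ids {3} → SUM(amount)=45, COUNT(*)=1, MAX(amount)=45
  transfer: ids {2} → SUM(amount)=307, COUNT(*)=1, MAX(amount)=307

credit | 821 | 4 | 381 ; fee | 546 | 3 | 379 ; refund | 45 | 1 | 45 ; transfer | 307 | 1 | 307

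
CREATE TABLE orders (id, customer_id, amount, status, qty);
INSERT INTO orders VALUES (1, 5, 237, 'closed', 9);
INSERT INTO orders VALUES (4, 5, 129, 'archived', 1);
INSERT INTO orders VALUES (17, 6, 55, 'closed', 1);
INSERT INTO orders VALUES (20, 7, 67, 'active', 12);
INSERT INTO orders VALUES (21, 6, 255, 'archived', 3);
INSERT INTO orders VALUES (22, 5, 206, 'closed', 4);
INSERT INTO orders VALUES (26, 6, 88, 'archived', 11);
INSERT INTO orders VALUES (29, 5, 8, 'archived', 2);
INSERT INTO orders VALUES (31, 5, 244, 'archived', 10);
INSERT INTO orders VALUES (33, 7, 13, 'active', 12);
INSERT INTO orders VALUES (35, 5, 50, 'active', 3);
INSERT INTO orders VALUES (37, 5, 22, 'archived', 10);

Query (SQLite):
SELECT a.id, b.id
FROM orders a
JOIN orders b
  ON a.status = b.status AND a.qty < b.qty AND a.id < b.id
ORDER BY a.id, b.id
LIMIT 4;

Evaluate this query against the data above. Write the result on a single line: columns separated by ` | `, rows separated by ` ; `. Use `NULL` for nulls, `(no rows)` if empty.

4 | 21 ; 4 | 26 ; 4 | 29 ; 4 | 31

Pairs (a,b) with same status, a.qty < b.qty, a.id < b.id.
status groups: active:{20,33,35} archived:{4,21,26,29,31,37} closed:{1,17,22}
Ordered by (a.id, b.id); first 4.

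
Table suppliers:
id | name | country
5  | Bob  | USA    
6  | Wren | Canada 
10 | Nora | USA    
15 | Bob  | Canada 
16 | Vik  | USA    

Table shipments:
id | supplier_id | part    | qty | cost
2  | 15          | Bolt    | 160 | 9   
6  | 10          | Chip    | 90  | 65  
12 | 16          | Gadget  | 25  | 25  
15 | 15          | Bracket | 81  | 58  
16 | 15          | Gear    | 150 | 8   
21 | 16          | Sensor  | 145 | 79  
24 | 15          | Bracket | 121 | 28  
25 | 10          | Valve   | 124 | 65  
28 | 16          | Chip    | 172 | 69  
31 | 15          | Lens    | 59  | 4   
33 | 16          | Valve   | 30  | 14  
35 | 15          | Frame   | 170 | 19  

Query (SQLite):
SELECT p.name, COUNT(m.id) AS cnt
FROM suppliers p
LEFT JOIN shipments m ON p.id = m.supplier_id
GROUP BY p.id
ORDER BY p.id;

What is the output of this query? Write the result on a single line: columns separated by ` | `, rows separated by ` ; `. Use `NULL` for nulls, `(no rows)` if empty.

LEFT JOIN keeps every suppliers row; unmatched ones get NULL for shipments columns.
Group by suppliers.id and compute COUNT(m.id). COUNT(col) of an all-NULL group is 0.
  5: ids {—} → COUNT(m.id)=0
  6: ids {—} → COUNT(m.id)=0
  10: ids {6, 25} → COUNT(m.id)=2
  15: ids {2, 15, 16, 24, 31, 35} → COUNT(m.id)=6
  16: ids {12, 21, 28, 33} → COUNT(m.id)=4

Bob | 0 ; Wren | 0 ; Nora | 2 ; Bob | 6 ; Vik | 4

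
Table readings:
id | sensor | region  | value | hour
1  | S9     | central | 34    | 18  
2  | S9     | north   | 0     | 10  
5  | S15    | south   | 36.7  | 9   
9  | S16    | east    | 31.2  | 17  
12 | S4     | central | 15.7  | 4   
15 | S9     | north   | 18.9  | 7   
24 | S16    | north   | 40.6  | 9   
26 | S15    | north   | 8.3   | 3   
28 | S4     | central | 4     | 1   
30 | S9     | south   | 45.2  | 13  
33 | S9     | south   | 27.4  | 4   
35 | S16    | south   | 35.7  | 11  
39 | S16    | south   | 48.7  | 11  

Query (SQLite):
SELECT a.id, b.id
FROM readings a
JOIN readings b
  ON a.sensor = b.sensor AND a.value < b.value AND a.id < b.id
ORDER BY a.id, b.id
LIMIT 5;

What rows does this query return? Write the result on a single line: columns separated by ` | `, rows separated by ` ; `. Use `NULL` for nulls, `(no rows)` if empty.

1 | 30 ; 2 | 15 ; 2 | 30 ; 2 | 33 ; 9 | 24

Pairs (a,b) with same sensor, a.value < b.value, a.id < b.id.
sensor groups: S15:{5,26} S16:{9,24,35,39} S4:{12,28} S9:{1,2,15,30,33}
Ordered by (a.id, b.id); first 5.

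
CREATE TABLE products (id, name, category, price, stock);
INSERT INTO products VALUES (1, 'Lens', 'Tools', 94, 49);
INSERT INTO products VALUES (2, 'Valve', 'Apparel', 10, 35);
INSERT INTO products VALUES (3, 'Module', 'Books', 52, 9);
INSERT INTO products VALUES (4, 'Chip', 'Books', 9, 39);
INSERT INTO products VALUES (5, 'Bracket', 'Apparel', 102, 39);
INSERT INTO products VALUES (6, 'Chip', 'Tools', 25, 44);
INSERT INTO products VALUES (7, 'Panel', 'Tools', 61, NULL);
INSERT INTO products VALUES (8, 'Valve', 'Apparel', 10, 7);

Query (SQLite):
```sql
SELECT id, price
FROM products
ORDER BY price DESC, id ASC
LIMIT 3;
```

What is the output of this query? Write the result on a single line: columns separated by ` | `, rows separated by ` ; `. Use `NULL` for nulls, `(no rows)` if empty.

Sort by price desc, tiebreak id asc: (102, id=5), (94, id=1), (61, id=7), (52, id=3), (25, id=6), (10, id=2) …. Take first 3.

5 | 102 ; 1 | 94 ; 7 | 61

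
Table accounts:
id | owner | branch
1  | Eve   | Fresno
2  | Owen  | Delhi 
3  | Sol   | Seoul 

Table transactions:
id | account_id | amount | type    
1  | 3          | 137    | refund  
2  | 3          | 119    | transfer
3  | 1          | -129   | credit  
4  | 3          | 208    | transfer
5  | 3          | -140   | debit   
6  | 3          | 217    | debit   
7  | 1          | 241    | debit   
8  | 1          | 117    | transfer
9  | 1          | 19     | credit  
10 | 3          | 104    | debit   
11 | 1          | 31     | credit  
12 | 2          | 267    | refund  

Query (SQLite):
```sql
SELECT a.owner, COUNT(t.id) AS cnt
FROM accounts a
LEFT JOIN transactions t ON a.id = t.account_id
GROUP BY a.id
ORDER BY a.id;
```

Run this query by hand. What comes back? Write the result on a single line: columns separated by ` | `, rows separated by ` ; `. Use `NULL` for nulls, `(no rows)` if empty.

LEFT JOIN keeps every accounts row; unmatched ones get NULL for transactions columns.
Group by accounts.id and compute COUNT(t.id). COUNT(col) of an all-NULL group is 0.
  1: ids {3, 7, 8, 9, 11} → COUNT(t.id)=5
  2: ids {12} → COUNT(t.id)=1
  3: ids {1, 2, 4, 5, 6, 10} → COUNT(t.id)=6

Eve | 5 ; Owen | 1 ; Sol | 6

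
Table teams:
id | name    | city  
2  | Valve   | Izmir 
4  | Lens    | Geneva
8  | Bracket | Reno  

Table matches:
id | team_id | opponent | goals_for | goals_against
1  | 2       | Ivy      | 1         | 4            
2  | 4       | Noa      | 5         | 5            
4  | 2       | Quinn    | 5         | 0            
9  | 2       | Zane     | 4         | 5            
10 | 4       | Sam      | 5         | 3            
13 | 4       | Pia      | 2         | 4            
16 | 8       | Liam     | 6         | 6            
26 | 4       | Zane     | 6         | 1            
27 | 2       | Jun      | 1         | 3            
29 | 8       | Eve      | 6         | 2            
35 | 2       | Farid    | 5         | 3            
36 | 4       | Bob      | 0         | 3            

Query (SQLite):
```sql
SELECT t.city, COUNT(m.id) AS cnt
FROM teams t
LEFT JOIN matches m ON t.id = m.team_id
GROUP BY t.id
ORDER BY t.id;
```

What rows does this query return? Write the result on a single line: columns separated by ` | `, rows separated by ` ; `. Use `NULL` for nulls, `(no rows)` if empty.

Izmir | 5 ; Geneva | 5 ; Reno | 2

LEFT JOIN keeps every teams row; unmatched ones get NULL for matches columns.
Group by teams.id and compute COUNT(m.id). COUNT(col) of an all-NULL group is 0.
  2: ids {1, 4, 9, 27, 35} → COUNT(m.id)=5
  4: ids {2, 10, 13, 26, 36} → COUNT(m.id)=5
  8: ids {16, 29} → COUNT(m.id)=2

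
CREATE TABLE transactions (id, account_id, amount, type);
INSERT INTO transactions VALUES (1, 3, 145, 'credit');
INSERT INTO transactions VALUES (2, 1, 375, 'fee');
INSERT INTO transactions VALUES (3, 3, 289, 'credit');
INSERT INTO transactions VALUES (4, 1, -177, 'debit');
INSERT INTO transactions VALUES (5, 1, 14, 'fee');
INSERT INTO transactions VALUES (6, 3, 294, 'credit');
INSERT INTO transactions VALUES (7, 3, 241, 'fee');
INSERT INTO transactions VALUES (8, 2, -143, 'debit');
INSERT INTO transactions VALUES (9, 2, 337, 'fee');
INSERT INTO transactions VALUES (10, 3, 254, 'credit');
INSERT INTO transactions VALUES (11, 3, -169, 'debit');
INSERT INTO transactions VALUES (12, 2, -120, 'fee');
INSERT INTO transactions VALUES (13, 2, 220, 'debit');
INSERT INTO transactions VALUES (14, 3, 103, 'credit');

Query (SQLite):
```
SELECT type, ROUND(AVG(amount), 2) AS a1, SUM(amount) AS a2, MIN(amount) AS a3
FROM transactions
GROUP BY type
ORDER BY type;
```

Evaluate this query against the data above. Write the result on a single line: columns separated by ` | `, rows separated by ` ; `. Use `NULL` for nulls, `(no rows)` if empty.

Group transactions by type.
Per group compute: ROUND(AVG(amount), 2), SUM(amount), MIN(amount).
  credit: ids {1, 3, 6, 10, 14} → ROUND(AVG(amount), 2)=217, SUM(amount)=1085, MIN(amount)=103
  debit: ids {4, 8, 11, 13} → ROUND(AVG(amount), 2)=-67.25, SUM(amount)=-269, MIN(amount)=-177
  fee: ids {2, 5, 7, 9, 12} → ROUND(AVG(amount), 2)=169.4, SUM(amount)=847, MIN(amount)=-120

credit | 217 | 1085 | 103 ; debit | -67.25 | -269 | -177 ; fee | 169.4 | 847 | -120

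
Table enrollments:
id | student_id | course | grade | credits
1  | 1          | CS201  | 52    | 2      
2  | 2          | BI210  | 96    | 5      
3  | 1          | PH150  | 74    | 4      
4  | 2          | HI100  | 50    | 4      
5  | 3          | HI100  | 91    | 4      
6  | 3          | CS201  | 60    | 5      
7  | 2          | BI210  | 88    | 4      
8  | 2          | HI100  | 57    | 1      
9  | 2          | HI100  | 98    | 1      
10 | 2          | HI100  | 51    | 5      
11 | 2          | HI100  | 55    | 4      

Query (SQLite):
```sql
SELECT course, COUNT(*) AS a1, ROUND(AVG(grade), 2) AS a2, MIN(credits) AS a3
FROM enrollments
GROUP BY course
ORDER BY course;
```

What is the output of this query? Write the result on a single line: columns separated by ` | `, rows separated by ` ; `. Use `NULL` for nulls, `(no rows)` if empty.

Group enrollments by course.
Per group compute: COUNT(*), ROUND(AVG(grade), 2), MIN(credits).
  BI210: ids {2, 7} → COUNT(*)=2, ROUND(AVG(grade), 2)=92, MIN(credits)=4
  CS201: ids {1, 6} → COUNT(*)=2, ROUND(AVG(grade), 2)=56, MIN(credits)=2
  HI100: ids {4, 5, 8, 9, 10, 11} → COUNT(*)=6, ROUND(AVG(grade), 2)=67, MIN(credits)=1
  PH150: ids {3} → COUNT(*)=1, ROUND(AVG(grade), 2)=74, MIN(credits)=4

BI210 | 2 | 92 | 4 ; CS201 | 2 | 56 | 2 ; HI100 | 6 | 67 | 1 ; PH150 | 1 | 74 | 4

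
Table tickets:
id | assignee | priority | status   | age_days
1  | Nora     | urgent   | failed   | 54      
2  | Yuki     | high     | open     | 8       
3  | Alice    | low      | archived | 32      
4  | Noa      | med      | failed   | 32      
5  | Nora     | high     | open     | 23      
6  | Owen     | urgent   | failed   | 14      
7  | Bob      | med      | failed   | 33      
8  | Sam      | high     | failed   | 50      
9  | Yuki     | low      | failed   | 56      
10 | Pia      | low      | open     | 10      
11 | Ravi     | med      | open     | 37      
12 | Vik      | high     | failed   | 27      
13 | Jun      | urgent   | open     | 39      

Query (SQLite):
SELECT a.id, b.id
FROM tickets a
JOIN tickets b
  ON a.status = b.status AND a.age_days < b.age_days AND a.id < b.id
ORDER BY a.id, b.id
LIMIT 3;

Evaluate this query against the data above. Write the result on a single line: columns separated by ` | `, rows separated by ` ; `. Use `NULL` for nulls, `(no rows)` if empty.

Pairs (a,b) with same status, a.age_days < b.age_days, a.id < b.id.
status groups: archived:{3} failed:{1,4,6,7,8,9,12} open:{2,5,10,11,13}
Ordered by (a.id, b.id); first 3.

1 | 9 ; 2 | 5 ; 2 | 10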